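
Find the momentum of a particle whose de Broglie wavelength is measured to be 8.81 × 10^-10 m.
7.52 × 10^-25 kg·m/s

From the de Broglie relation λ = h/p, we solve for p:

p = h/λ
p = (6.626 × 10^-34 J·s) / (8.81 × 10^-10 m)
p = 7.52 × 10^-25 kg·m/s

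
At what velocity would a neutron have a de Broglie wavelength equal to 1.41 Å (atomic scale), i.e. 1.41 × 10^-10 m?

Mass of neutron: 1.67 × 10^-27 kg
2.81 × 10^3 m/s

From λ = h/(mv), solve for v:

v = h/(mλ)
v = (6.626 × 10^-34 J·s) / (1.67 × 10^-27 kg × 1.41 × 10^-10 m)
v = 2.81 × 10^3 m/s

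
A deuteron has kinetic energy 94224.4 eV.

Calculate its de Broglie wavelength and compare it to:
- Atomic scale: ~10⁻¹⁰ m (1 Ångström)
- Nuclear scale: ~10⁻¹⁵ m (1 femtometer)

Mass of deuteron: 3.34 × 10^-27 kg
λ = 6.60 × 10^-14 m, which is between nuclear and atomic scales.

Using λ = h/√(2mKE):

KE = 94224.4 eV = 1.510 × 10^-14 J

λ = h/√(2mKE)
λ = (6.626 × 10^-34 J·s) / √(2 × 3.34 × 10^-27 kg × 1.510 × 10^-14 J)
λ = 6.60 × 10^-14 m

Comparison:
- Atomic scale (10⁻¹⁰ m): λ is 0.00066× this size
- Nuclear scale (10⁻¹⁵ m): λ is 66× this size

The wavelength is between nuclear and atomic scales.

This wavelength is appropriate for probing atomic structure but too large for nuclear physics experiments.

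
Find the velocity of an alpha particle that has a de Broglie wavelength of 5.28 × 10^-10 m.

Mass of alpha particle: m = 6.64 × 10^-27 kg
1.89 × 10^2 m/s

From the de Broglie relation λ = h/(mv), we solve for v:

v = h/(mλ)
v = (6.626 × 10^-34 J·s) / (6.64 × 10^-27 kg × 5.28 × 10^-10 m)
v = 1.89 × 10^2 m/s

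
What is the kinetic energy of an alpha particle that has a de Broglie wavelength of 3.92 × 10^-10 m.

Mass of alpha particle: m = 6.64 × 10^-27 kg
2.15 × 10^-22 J (or 1.34 × 10^-3 eV)

From λ = h/√(2mKE), we solve for KE:

λ² = h²/(2mKE)
KE = h²/(2mλ²)
KE = (6.626 × 10^-34 J·s)² / (2 × 6.64 × 10^-27 kg × (3.92 × 10^-10 m)²)
KE = 2.15 × 10^-22 J
KE = 1.34 × 10^-3 eV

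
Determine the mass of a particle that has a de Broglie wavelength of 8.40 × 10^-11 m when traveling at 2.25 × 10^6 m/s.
3.51 × 10^-30 kg

From the de Broglie relation λ = h/(mv), we solve for m:

m = h/(λv)
m = (6.626 × 10^-34 J·s) / (8.40 × 10^-11 m × 2.25 × 10^6 m/s)
m = 3.51 × 10^-30 kg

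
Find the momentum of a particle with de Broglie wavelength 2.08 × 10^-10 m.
3.19 × 10^-24 kg·m/s

From the de Broglie relation λ = h/p, we solve for p:

p = h/λ
p = (6.626 × 10^-34 J·s) / (2.08 × 10^-10 m)
p = 3.19 × 10^-24 kg·m/s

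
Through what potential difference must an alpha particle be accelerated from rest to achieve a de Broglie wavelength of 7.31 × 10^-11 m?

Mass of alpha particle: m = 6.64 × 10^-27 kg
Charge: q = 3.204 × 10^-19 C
1.93 × 10^-2 V

From λ = h/√(2mqV), we solve for V:

λ² = h²/(2mqV)
V = h²/(2mqλ²)
V = (6.626 × 10^-34 J·s)² / (2 × 6.64 × 10^-27 kg × 3.204 × 10^-19 C × (7.31 × 10^-11 m)²)
V = 1.93 × 10^-2 V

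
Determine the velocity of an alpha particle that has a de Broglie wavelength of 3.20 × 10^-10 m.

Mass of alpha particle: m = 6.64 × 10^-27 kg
3.12 × 10^2 m/s

From the de Broglie relation λ = h/(mv), we solve for v:

v = h/(mλ)
v = (6.626 × 10^-34 J·s) / (6.64 × 10^-27 kg × 3.20 × 10^-10 m)
v = 3.12 × 10^2 m/s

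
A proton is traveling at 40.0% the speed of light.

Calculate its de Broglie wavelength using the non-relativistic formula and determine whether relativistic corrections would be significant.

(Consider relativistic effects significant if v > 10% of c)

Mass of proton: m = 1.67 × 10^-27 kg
Yes, relativistic corrections are needed.

Using the non-relativistic de Broglie formula λ = h/(mv):

v = 40.0% × c = 1.199 × 10^8 m/s

λ = h/(mv)
λ = (6.626 × 10^-34 J·s) / (1.67 × 10^-27 kg × 1.199 × 10^8 m/s)
λ = 3.31 × 10^-15 m

Since v = 40.0% of c > 10% of c, relativistic corrections ARE significant and the actual wavelength would differ from this non-relativistic estimate.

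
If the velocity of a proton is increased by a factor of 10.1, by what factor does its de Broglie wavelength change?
The wavelength decreases by a factor of 10.1.

From λ = h/(mv), the wavelength is inversely proportional to velocity:

λ ∝ 1/v

If v → 10.1v, then λ → λ/10.1

When velocity is increased by a factor of 10.1, the wavelength decreases by a factor of 10.1.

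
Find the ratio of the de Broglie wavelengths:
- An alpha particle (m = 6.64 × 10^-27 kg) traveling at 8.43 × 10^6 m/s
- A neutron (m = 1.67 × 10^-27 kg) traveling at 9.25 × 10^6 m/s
λ₁/λ₂ = 0.276

Using λ = h/(mv):

λ₁ = h/(m₁v₁) = 1.18 × 10^-14 m
λ₂ = h/(m₂v₂) = 4.29 × 10^-14 m

Ratio λ₁/λ₂ = (m₂v₂)/(m₁v₁)
         = (1.67 × 10^-27 kg × 9.25 × 10^6 m/s) / (6.64 × 10^-27 kg × 8.43 × 10^6 m/s)
         = 0.276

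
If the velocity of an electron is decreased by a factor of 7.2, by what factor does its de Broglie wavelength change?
The wavelength increases by a factor of 7.2.

From λ = h/(mv), the wavelength is inversely proportional to velocity:

λ ∝ 1/v

If v → v/7.2, then λ → 7.2λ

When velocity is decreased by a factor of 7.2, the wavelength increases by a factor of 7.2.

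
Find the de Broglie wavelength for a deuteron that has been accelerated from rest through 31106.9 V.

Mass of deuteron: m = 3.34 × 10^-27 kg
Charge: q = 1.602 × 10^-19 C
1.15 × 10^-13 m

When a particle is accelerated through voltage V, it gains kinetic energy KE = qV.

The de Broglie wavelength is then λ = h/√(2mqV):

λ = h/√(2mqV)
λ = (6.626 × 10^-34 J·s) / √(2 × 3.34 × 10^-27 kg × 1.602 × 10^-19 C × 31106.9 V)
λ = 1.15 × 10^-13 m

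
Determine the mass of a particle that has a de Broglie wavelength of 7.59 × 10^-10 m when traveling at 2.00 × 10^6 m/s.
4.36 × 10^-31 kg

From the de Broglie relation λ = h/(mv), we solve for m:

m = h/(λv)
m = (6.626 × 10^-34 J·s) / (7.59 × 10^-10 m × 2.00 × 10^6 m/s)
m = 4.36 × 10^-31 kg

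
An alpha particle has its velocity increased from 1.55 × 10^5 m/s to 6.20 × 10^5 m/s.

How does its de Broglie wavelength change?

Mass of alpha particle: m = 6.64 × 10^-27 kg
The wavelength decreases by a factor of 4.

Using λ = h/(mv):

Initial wavelength: λ₁ = h/(mv₁) = 6.44 × 10^-13 m
Final wavelength: λ₂ = h/(mv₂) = 1.61 × 10^-13 m

Since λ ∝ 1/v, when velocity increases by a factor of 4, the wavelength decreases by a factor of 4.

λ₂/λ₁ = v₁/v₂ = 1/4

The wavelength decreases by a factor of 4.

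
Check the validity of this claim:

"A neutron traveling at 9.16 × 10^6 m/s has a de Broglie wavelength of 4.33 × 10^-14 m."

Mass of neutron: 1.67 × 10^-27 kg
True

The claim is correct.

Using λ = h/(mv):
λ = (6.626 × 10^-34 J·s) / (1.67 × 10^-27 kg × 9.16 × 10^6 m/s)
λ = 4.33 × 10^-14 m

This matches the claimed value.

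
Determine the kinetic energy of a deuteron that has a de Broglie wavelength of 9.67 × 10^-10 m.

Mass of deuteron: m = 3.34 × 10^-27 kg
7.03 × 10^-23 J (or 4.39 × 10^-4 eV)

From λ = h/√(2mKE), we solve for KE:

λ² = h²/(2mKE)
KE = h²/(2mλ²)
KE = (6.626 × 10^-34 J·s)² / (2 × 3.34 × 10^-27 kg × (9.67 × 10^-10 m)²)
KE = 7.03 × 10^-23 J
KE = 4.39 × 10^-4 eV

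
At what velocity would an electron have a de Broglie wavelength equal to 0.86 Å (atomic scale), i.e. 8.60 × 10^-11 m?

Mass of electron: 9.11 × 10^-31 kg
8.46 × 10^6 m/s

From λ = h/(mv), solve for v:

v = h/(mλ)
v = (6.626 × 10^-34 J·s) / (9.11 × 10^-31 kg × 8.60 × 10^-11 m)
v = 8.46 × 10^6 m/s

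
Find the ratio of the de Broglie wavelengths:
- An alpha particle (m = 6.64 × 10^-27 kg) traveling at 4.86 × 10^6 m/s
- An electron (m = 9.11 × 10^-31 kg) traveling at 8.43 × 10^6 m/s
λ₁/λ₂ = 2.38 × 10^-4

Using λ = h/(mv):

λ₁ = h/(m₁v₁) = 2.05 × 10^-14 m
λ₂ = h/(m₂v₂) = 8.63 × 10^-11 m

Ratio λ₁/λ₂ = (m₂v₂)/(m₁v₁)
         = (9.11 × 10^-31 kg × 8.43 × 10^6 m/s) / (6.64 × 10^-27 kg × 4.86 × 10^6 m/s)
         = 2.38 × 10^-4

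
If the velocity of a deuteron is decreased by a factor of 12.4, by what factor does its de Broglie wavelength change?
The wavelength increases by a factor of 12.4.

From λ = h/(mv), the wavelength is inversely proportional to velocity:

λ ∝ 1/v

If v → v/12.4, then λ → 12.4λ

When velocity is decreased by a factor of 12.4, the wavelength increases by a factor of 12.4.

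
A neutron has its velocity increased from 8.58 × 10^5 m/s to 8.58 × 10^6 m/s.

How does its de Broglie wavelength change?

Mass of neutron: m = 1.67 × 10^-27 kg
The wavelength decreases by a factor of 10.

Using λ = h/(mv):

Initial wavelength: λ₁ = h/(mv₁) = 4.62 × 10^-13 m
Final wavelength: λ₂ = h/(mv₂) = 4.62 × 10^-14 m

Since λ ∝ 1/v, when velocity increases by a factor of 10, the wavelength decreases by a factor of 10.

λ₂/λ₁ = v₁/v₂ = 1/10

The wavelength decreases by a factor of 10.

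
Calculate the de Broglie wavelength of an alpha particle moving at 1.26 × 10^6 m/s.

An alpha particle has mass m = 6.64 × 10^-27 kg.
7.92 × 10^-14 m

Using the de Broglie relation λ = h/(mv):

λ = h/(mv)
λ = (6.626 × 10^-34 J·s) / (6.64 × 10^-27 kg × 1.26 × 10^6 m/s)
λ = 7.92 × 10^-14 m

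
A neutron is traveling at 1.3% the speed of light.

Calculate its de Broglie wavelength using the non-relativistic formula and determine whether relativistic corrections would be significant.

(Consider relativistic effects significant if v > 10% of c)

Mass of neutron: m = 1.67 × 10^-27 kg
No, relativistic corrections are not needed.

Using the non-relativistic de Broglie formula λ = h/(mv):

v = 1.3% × c = 3.897 × 10^6 m/s

λ = h/(mv)
λ = (6.626 × 10^-34 J·s) / (1.67 × 10^-27 kg × 3.897 × 10^6 m/s)
λ = 1.02 × 10^-13 m

Since v = 1.3% of c < 10% of c, relativistic corrections are NOT significant and this non-relativistic result is a good approximation.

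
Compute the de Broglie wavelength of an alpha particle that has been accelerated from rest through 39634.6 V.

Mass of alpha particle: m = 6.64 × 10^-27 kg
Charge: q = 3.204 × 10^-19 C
5.10 × 10^-14 m

When a particle is accelerated through voltage V, it gains kinetic energy KE = qV.

The de Broglie wavelength is then λ = h/√(2mqV):

λ = h/√(2mqV)
λ = (6.626 × 10^-34 J·s) / √(2 × 6.64 × 10^-27 kg × 3.204 × 10^-19 C × 39634.6 V)
λ = 5.10 × 10^-14 m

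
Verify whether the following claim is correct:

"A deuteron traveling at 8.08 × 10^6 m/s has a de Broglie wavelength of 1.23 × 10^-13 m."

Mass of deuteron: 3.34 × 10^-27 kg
False

The claim is incorrect.

Using λ = h/(mv):
λ = (6.626 × 10^-34 J·s) / (3.34 × 10^-27 kg × 8.08 × 10^6 m/s)
λ = 2.46 × 10^-14 m

The actual wavelength differs from the claimed 1.23 × 10^-13 m.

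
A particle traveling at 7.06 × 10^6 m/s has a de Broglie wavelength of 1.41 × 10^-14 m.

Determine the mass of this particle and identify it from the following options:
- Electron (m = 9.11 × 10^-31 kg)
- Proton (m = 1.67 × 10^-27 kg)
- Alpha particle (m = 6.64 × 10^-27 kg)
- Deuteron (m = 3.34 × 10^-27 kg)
The particle is an alpha particle.

From λ = h/(mv), solve for mass:

m = h/(λv)
m = (6.626 × 10^-34 J·s) / (1.41 × 10^-14 m × 7.06 × 10^6 m/s)
m = 6.66 × 10^-27 kg

Comparing with the listed masses, this is closest to an alpha particle.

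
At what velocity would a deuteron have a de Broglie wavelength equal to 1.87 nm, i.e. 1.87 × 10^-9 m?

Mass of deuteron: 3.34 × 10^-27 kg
1.06 × 10^2 m/s

From λ = h/(mv), solve for v:

v = h/(mλ)
v = (6.626 × 10^-34 J·s) / (3.34 × 10^-27 kg × 1.87 × 10^-9 m)
v = 1.06 × 10^2 m/s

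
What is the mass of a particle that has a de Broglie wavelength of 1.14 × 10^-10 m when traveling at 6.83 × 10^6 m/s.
8.51 × 10^-31 kg

From the de Broglie relation λ = h/(mv), we solve for m:

m = h/(λv)
m = (6.626 × 10^-34 J·s) / (1.14 × 10^-10 m × 6.83 × 10^6 m/s)
m = 8.51 × 10^-31 kg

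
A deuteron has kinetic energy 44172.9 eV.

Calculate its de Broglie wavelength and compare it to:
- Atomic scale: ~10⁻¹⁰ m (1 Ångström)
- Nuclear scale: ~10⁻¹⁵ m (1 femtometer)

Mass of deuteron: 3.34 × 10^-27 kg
λ = 9.64 × 10^-14 m, which is between nuclear and atomic scales.

Using λ = h/√(2mKE):

KE = 44172.9 eV = 7.077 × 10^-15 J

λ = h/√(2mKE)
λ = (6.626 × 10^-34 J·s) / √(2 × 3.34 × 10^-27 kg × 7.077 × 10^-15 J)
λ = 9.64 × 10^-14 m

Comparison:
- Atomic scale (10⁻¹⁰ m): λ is 0.00096× this size
- Nuclear scale (10⁻¹⁵ m): λ is 96× this size

The wavelength is between nuclear and atomic scales.

This wavelength is appropriate for probing atomic structure but too large for nuclear physics experiments.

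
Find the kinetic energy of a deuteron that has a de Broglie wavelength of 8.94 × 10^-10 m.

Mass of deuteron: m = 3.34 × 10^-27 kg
8.22 × 10^-23 J (or 5.13 × 10^-4 eV)

From λ = h/√(2mKE), we solve for KE:

λ² = h²/(2mKE)
KE = h²/(2mλ²)
KE = (6.626 × 10^-34 J·s)² / (2 × 3.34 × 10^-27 kg × (8.94 × 10^-10 m)²)
KE = 8.22 × 10^-23 J
KE = 5.13 × 10^-4 eV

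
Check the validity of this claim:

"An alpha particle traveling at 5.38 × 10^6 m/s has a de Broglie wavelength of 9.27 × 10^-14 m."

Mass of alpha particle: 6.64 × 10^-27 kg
False

The claim is incorrect.

Using λ = h/(mv):
λ = (6.626 × 10^-34 J·s) / (6.64 × 10^-27 kg × 5.38 × 10^6 m/s)
λ = 1.85 × 10^-14 m

The actual wavelength differs from the claimed 9.27 × 10^-14 m.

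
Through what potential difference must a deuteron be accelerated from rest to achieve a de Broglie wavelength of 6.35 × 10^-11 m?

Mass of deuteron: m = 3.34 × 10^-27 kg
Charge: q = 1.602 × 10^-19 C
1.02 × 10^-1 V

From λ = h/√(2mqV), we solve for V:

λ² = h²/(2mqV)
V = h²/(2mqλ²)
V = (6.626 × 10^-34 J·s)² / (2 × 3.34 × 10^-27 kg × 1.602 × 10^-19 C × (6.35 × 10^-11 m)²)
V = 1.02 × 10^-1 V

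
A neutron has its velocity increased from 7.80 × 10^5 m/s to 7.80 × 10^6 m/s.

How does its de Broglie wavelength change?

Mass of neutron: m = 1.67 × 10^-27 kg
The wavelength decreases by a factor of 10.

Using λ = h/(mv):

Initial wavelength: λ₁ = h/(mv₁) = 5.09 × 10^-13 m
Final wavelength: λ₂ = h/(mv₂) = 5.09 × 10^-14 m

Since λ ∝ 1/v, when velocity increases by a factor of 10, the wavelength decreases by a factor of 10.

λ₂/λ₁ = v₁/v₂ = 1/10

The wavelength decreases by a factor of 10.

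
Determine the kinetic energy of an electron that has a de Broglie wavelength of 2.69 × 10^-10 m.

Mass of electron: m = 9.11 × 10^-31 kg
3.33 × 10^-18 J (or 20.8 eV)

From λ = h/√(2mKE), we solve for KE:

λ² = h²/(2mKE)
KE = h²/(2mλ²)
KE = (6.626 × 10^-34 J·s)² / (2 × 9.11 × 10^-31 kg × (2.69 × 10^-10 m)²)
KE = 3.33 × 10^-18 J
KE = 20.8 eV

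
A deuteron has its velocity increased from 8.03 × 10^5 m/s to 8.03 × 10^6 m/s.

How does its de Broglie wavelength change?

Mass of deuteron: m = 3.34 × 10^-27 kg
The wavelength decreases by a factor of 10.

Using λ = h/(mv):

Initial wavelength: λ₁ = h/(mv₁) = 2.47 × 10^-13 m
Final wavelength: λ₂ = h/(mv₂) = 2.47 × 10^-14 m

Since λ ∝ 1/v, when velocity increases by a factor of 10, the wavelength decreases by a factor of 10.

λ₂/λ₁ = v₁/v₂ = 1/10

The wavelength decreases by a factor of 10.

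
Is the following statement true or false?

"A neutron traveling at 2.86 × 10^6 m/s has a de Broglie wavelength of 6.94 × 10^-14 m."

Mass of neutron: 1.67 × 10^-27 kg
False

The claim is incorrect.

Using λ = h/(mv):
λ = (6.626 × 10^-34 J·s) / (1.67 × 10^-27 kg × 2.86 × 10^6 m/s)
λ = 1.39 × 10^-13 m

The actual wavelength differs from the claimed 6.94 × 10^-14 m.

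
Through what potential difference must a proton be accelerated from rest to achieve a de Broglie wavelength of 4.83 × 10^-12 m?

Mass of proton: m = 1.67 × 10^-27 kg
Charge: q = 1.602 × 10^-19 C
35.2 V

From λ = h/√(2mqV), we solve for V:

λ² = h²/(2mqV)
V = h²/(2mqλ²)
V = (6.626 × 10^-34 J·s)² / (2 × 1.67 × 10^-27 kg × 1.602 × 10^-19 C × (4.83 × 10^-12 m)²)
V = 35.2 V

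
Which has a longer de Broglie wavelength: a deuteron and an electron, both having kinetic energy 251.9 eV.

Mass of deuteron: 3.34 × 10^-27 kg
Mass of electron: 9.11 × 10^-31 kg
The electron has the longer wavelength.

Using λ = h/√(2mKE):

For deuteron: λ₁ = h/√(2m₁KE) = 1.28 × 10^-12 m
For electron: λ₂ = h/√(2m₂KE) = 7.73 × 10^-11 m

Since λ ∝ 1/√m at constant kinetic energy, the lighter particle has the longer wavelength.

The electron has the longer de Broglie wavelength.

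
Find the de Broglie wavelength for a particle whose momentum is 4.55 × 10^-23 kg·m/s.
1.46 × 10^-11 m

Using the de Broglie relation λ = h/p:

λ = h/p
λ = (6.626 × 10^-34 J·s) / (4.55 × 10^-23 kg·m/s)
λ = 1.46 × 10^-11 m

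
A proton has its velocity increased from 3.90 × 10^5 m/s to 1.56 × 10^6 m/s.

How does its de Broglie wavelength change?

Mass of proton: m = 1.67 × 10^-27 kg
The wavelength decreases by a factor of 4.

Using λ = h/(mv):

Initial wavelength: λ₁ = h/(mv₁) = 1.02 × 10^-12 m
Final wavelength: λ₂ = h/(mv₂) = 2.54 × 10^-13 m

Since λ ∝ 1/v, when velocity increases by a factor of 4, the wavelength decreases by a factor of 4.

λ₂/λ₁ = v₁/v₂ = 1/4

The wavelength decreases by a factor of 4.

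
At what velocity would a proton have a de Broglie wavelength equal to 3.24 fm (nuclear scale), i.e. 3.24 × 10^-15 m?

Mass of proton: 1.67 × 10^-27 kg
1.22 × 10^8 m/s

From λ = h/(mv), solve for v:

v = h/(mλ)
v = (6.626 × 10^-34 J·s) / (1.67 × 10^-27 kg × 3.24 × 10^-15 m)
v = 1.22 × 10^8 m/s

Note: This velocity is 40.8% of the speed of light, so relativistic corrections would be needed for a more accurate calculation.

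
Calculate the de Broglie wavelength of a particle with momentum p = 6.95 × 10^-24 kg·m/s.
9.53 × 10^-11 m

Using the de Broglie relation λ = h/p:

λ = h/p
λ = (6.626 × 10^-34 J·s) / (6.95 × 10^-24 kg·m/s)
λ = 9.53 × 10^-11 m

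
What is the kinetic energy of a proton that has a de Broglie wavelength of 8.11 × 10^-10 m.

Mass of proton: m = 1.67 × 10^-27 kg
2.00 × 10^-22 J (or 1.25 × 10^-3 eV)

From λ = h/√(2mKE), we solve for KE:

λ² = h²/(2mKE)
KE = h²/(2mλ²)
KE = (6.626 × 10^-34 J·s)² / (2 × 1.67 × 10^-27 kg × (8.11 × 10^-10 m)²)
KE = 2.00 × 10^-22 J
KE = 1.25 × 10^-3 eV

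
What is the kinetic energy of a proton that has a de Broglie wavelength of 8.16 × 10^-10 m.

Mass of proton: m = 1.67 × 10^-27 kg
1.97 × 10^-22 J (or 1.23 × 10^-3 eV)

From λ = h/√(2mKE), we solve for KE:

λ² = h²/(2mKE)
KE = h²/(2mλ²)
KE = (6.626 × 10^-34 J·s)² / (2 × 1.67 × 10^-27 kg × (8.16 × 10^-10 m)²)
KE = 1.97 × 10^-22 J
KE = 1.23 × 10^-3 eV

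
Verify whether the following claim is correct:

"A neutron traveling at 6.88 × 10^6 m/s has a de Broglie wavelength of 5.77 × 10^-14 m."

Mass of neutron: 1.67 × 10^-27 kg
True

The claim is correct.

Using λ = h/(mv):
λ = (6.626 × 10^-34 J·s) / (1.67 × 10^-27 kg × 6.88 × 10^6 m/s)
λ = 5.77 × 10^-14 m

This matches the claimed value.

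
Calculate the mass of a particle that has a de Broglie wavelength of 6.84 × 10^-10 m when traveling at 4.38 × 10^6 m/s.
2.21 × 10^-31 kg

From the de Broglie relation λ = h/(mv), we solve for m:

m = h/(λv)
m = (6.626 × 10^-34 J·s) / (6.84 × 10^-10 m × 4.38 × 10^6 m/s)
m = 2.21 × 10^-31 kg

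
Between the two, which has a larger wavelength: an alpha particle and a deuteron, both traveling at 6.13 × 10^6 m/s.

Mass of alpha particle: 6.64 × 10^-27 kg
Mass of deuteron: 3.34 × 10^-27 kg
The deuteron has the longer wavelength.

Using λ = h/(mv), since both particles have the same velocity, the wavelength depends only on mass.

For alpha particle: λ₁ = h/(m₁v) = 1.63 × 10^-14 m
For deuteron: λ₂ = h/(m₂v) = 3.24 × 10^-14 m

Since λ ∝ 1/m at constant velocity, the lighter particle has the longer wavelength.

The deuteron has the longer de Broglie wavelength.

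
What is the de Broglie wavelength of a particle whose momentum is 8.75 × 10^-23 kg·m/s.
7.57 × 10^-12 m

Using the de Broglie relation λ = h/p:

λ = h/p
λ = (6.626 × 10^-34 J·s) / (8.75 × 10^-23 kg·m/s)
λ = 7.57 × 10^-12 m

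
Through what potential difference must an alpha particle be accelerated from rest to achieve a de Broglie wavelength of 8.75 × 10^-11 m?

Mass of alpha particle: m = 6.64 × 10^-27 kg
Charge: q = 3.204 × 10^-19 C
1.35 × 10^-2 V

From λ = h/√(2mqV), we solve for V:

λ² = h²/(2mqV)
V = h²/(2mqλ²)
V = (6.626 × 10^-34 J·s)² / (2 × 6.64 × 10^-27 kg × 3.204 × 10^-19 C × (8.75 × 10^-11 m)²)
V = 1.35 × 10^-2 V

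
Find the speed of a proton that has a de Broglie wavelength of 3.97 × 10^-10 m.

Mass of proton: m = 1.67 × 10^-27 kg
9.99 × 10^2 m/s

From the de Broglie relation λ = h/(mv), we solve for v:

v = h/(mλ)
v = (6.626 × 10^-34 J·s) / (1.67 × 10^-27 kg × 3.97 × 10^-10 m)
v = 9.99 × 10^2 m/s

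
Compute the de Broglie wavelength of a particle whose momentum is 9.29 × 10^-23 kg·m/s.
7.13 × 10^-12 m

Using the de Broglie relation λ = h/p:

λ = h/p
λ = (6.626 × 10^-34 J·s) / (9.29 × 10^-23 kg·m/s)
λ = 7.13 × 10^-12 m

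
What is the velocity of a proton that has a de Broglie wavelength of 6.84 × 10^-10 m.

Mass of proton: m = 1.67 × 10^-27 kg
5.80 × 10^2 m/s

From the de Broglie relation λ = h/(mv), we solve for v:

v = h/(mλ)
v = (6.626 × 10^-34 J·s) / (1.67 × 10^-27 kg × 6.84 × 10^-10 m)
v = 5.80 × 10^2 m/s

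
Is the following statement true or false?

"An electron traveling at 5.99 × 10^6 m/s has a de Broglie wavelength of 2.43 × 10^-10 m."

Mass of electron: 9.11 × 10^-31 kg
False

The claim is incorrect.

Using λ = h/(mv):
λ = (6.626 × 10^-34 J·s) / (9.11 × 10^-31 kg × 5.99 × 10^6 m/s)
λ = 1.21 × 10^-10 m

The actual wavelength differs from the claimed 2.43 × 10^-10 m.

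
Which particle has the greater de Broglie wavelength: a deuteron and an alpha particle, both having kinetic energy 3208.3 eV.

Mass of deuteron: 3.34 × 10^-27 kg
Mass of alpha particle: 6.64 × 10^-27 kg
The deuteron has the longer wavelength.

Using λ = h/√(2mKE):

For deuteron: λ₁ = h/√(2m₁KE) = 3.58 × 10^-13 m
For alpha particle: λ₂ = h/√(2m₂KE) = 2.54 × 10^-13 m

Since λ ∝ 1/√m at constant kinetic energy, the lighter particle has the longer wavelength.

The deuteron has the longer de Broglie wavelength.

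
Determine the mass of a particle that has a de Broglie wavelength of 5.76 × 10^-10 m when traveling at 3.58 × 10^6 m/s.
3.21 × 10^-31 kg

From the de Broglie relation λ = h/(mv), we solve for m:

m = h/(λv)
m = (6.626 × 10^-34 J·s) / (5.76 × 10^-10 m × 3.58 × 10^6 m/s)
m = 3.21 × 10^-31 kg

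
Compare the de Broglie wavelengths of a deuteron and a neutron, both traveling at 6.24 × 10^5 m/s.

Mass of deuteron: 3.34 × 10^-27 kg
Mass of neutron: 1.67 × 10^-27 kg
The neutron has the longer wavelength.

Using λ = h/(mv), since both particles have the same velocity, the wavelength depends only on mass.

For deuteron: λ₁ = h/(m₁v) = 3.18 × 10^-13 m
For neutron: λ₂ = h/(m₂v) = 6.36 × 10^-13 m

Since λ ∝ 1/m at constant velocity, the lighter particle has the longer wavelength.

The neutron has the longer de Broglie wavelength.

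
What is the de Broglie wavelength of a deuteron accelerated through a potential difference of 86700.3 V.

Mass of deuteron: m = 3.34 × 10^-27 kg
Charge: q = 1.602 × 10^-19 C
6.88 × 10^-14 m

When a particle is accelerated through voltage V, it gains kinetic energy KE = qV.

The de Broglie wavelength is then λ = h/√(2mqV):

λ = h/√(2mqV)
λ = (6.626 × 10^-34 J·s) / √(2 × 3.34 × 10^-27 kg × 1.602 × 10^-19 C × 86700.3 V)
λ = 6.88 × 10^-14 m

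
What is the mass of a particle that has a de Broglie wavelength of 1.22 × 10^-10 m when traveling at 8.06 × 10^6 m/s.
6.74 × 10^-31 kg

From the de Broglie relation λ = h/(mv), we solve for m:

m = h/(λv)
m = (6.626 × 10^-34 J·s) / (1.22 × 10^-10 m × 8.06 × 10^6 m/s)
m = 6.74 × 10^-31 kg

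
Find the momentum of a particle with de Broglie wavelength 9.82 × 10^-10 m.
6.75 × 10^-25 kg·m/s

From the de Broglie relation λ = h/p, we solve for p:

p = h/λ
p = (6.626 × 10^-34 J·s) / (9.82 × 10^-10 m)
p = 6.75 × 10^-25 kg·m/s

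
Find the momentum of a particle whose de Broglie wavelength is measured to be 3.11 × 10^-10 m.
2.13 × 10^-24 kg·m/s

From the de Broglie relation λ = h/p, we solve for p:

p = h/λ
p = (6.626 × 10^-34 J·s) / (3.11 × 10^-10 m)
p = 2.13 × 10^-24 kg·m/s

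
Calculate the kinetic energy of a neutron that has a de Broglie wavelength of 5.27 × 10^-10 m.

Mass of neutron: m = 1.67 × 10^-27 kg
4.73 × 10^-22 J (or 2.95 × 10^-3 eV)

From λ = h/√(2mKE), we solve for KE:

λ² = h²/(2mKE)
KE = h²/(2mλ²)
KE = (6.626 × 10^-34 J·s)² / (2 × 1.67 × 10^-27 kg × (5.27 × 10^-10 m)²)
KE = 4.73 × 10^-22 J
KE = 2.95 × 10^-3 eV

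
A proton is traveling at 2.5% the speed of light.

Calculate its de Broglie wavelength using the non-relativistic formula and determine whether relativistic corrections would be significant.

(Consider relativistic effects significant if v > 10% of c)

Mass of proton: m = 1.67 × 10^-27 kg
No, relativistic corrections are not needed.

Using the non-relativistic de Broglie formula λ = h/(mv):

v = 2.5% × c = 7.495 × 10^6 m/s

λ = h/(mv)
λ = (6.626 × 10^-34 J·s) / (1.67 × 10^-27 kg × 7.495 × 10^6 m/s)
λ = 5.29 × 10^-14 m

Since v = 2.5% of c < 10% of c, relativistic corrections are NOT significant and this non-relativistic result is a good approximation.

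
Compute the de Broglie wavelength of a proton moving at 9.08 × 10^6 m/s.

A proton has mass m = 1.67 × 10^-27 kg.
4.37 × 10^-14 m

Using the de Broglie relation λ = h/(mv):

λ = h/(mv)
λ = (6.626 × 10^-34 J·s) / (1.67 × 10^-27 kg × 9.08 × 10^6 m/s)
λ = 4.37 × 10^-14 m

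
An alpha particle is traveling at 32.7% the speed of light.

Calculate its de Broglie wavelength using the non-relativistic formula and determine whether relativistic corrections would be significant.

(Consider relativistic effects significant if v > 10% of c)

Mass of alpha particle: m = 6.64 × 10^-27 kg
Yes, relativistic corrections are needed.

Using the non-relativistic de Broglie formula λ = h/(mv):

v = 32.7% × c = 9.803 × 10^7 m/s

λ = h/(mv)
λ = (6.626 × 10^-34 J·s) / (6.64 × 10^-27 kg × 9.803 × 10^7 m/s)
λ = 1.02 × 10^-15 m

Since v = 32.7% of c > 10% of c, relativistic corrections ARE significant and the actual wavelength would differ from this non-relativistic estimate.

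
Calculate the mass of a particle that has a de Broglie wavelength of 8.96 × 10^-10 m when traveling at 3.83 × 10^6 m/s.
1.93 × 10^-31 kg

From the de Broglie relation λ = h/(mv), we solve for m:

m = h/(λv)
m = (6.626 × 10^-34 J·s) / (8.96 × 10^-10 m × 3.83 × 10^6 m/s)
m = 1.93 × 10^-31 kg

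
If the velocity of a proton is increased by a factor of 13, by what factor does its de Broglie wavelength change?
The wavelength decreases by a factor of 13.

From λ = h/(mv), the wavelength is inversely proportional to velocity:

λ ∝ 1/v

If v → 13v, then λ → λ/13

When velocity is increased by a factor of 13, the wavelength decreases by a factor of 13.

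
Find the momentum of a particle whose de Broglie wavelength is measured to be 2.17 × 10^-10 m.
3.05 × 10^-24 kg·m/s

From the de Broglie relation λ = h/p, we solve for p:

p = h/λ
p = (6.626 × 10^-34 J·s) / (2.17 × 10^-10 m)
p = 3.05 × 10^-24 kg·m/s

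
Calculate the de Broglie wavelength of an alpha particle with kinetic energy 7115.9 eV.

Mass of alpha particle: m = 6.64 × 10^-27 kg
1.70 × 10^-13 m

Using λ = h/√(2mKE):

First convert KE to Joules: KE = 7115.9 eV = 1.140 × 10^-15 J

λ = h/√(2mKE)
λ = (6.626 × 10^-34 J·s) / √(2 × 6.64 × 10^-27 kg × 1.140 × 10^-15 J)
λ = 1.70 × 10^-13 m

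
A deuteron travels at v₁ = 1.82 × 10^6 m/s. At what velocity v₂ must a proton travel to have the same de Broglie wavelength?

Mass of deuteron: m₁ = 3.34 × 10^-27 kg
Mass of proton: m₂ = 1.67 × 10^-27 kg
v₂ = 3.64 × 10^6 m/s

For equal de Broglie wavelengths: λ₁ = λ₂

h/(m₁v₁) = h/(m₂v₂)
m₁v₁ = m₂v₂
v₂ = v₁ · (m₁/m₂)

v₂ = 1.82 × 10^6 m/s × (3.34 × 10^-27 kg / 1.67 × 10^-27 kg)
v₂ = 3.64 × 10^6 m/s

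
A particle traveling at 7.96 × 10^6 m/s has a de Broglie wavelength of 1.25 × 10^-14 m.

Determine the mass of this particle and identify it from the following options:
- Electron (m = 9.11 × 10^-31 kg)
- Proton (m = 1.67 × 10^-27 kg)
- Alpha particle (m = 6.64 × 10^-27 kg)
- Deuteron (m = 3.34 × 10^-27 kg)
The particle is an alpha particle.

From λ = h/(mv), solve for mass:

m = h/(λv)
m = (6.626 × 10^-34 J·s) / (1.25 × 10^-14 m × 7.96 × 10^6 m/s)
m = 6.66 × 10^-27 kg

Comparing with the listed masses, this is closest to an alpha particle.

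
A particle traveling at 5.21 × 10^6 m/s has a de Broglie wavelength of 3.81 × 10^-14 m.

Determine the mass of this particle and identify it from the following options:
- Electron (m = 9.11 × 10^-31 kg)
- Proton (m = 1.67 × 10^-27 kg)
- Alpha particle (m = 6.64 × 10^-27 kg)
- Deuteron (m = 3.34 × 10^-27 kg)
The particle is a deuteron.

From λ = h/(mv), solve for mass:

m = h/(λv)
m = (6.626 × 10^-34 J·s) / (3.81 × 10^-14 m × 5.21 × 10^6 m/s)
m = 3.34 × 10^-27 kg

Comparing with the listed masses, this is closest to a deuteron.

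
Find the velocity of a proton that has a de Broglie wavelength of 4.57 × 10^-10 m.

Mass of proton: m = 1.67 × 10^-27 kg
8.68 × 10^2 m/s

From the de Broglie relation λ = h/(mv), we solve for v:

v = h/(mλ)
v = (6.626 × 10^-34 J·s) / (1.67 × 10^-27 kg × 4.57 × 10^-10 m)
v = 8.68 × 10^2 m/s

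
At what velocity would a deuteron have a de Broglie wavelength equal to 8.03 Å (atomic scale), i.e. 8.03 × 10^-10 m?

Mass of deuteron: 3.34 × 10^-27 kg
2.47 × 10^2 m/s

From λ = h/(mv), solve for v:

v = h/(mλ)
v = (6.626 × 10^-34 J·s) / (3.34 × 10^-27 kg × 8.03 × 10^-10 m)
v = 2.47 × 10^2 m/s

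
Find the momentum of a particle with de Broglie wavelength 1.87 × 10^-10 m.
3.54 × 10^-24 kg·m/s

From the de Broglie relation λ = h/p, we solve for p:

p = h/λ
p = (6.626 × 10^-34 J·s) / (1.87 × 10^-10 m)
p = 3.54 × 10^-24 kg·m/s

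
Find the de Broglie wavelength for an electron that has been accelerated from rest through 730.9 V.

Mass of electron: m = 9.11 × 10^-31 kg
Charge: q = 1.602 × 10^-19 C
4.54 × 10^-11 m

When a particle is accelerated through voltage V, it gains kinetic energy KE = qV.

The de Broglie wavelength is then λ = h/√(2mqV):

λ = h/√(2mqV)
λ = (6.626 × 10^-34 J·s) / √(2 × 9.11 × 10^-31 kg × 1.602 × 10^-19 C × 730.9 V)
λ = 4.54 × 10^-11 m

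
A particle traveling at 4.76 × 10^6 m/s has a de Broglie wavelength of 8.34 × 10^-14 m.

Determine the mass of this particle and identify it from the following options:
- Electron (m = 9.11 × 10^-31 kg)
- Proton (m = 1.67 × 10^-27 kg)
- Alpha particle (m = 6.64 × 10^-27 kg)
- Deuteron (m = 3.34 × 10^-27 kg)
The particle is a proton.

From λ = h/(mv), solve for mass:

m = h/(λv)
m = (6.626 × 10^-34 J·s) / (8.34 × 10^-14 m × 4.76 × 10^6 m/s)
m = 1.67 × 10^-27 kg

Comparing with the listed masses, this is closest to a proton.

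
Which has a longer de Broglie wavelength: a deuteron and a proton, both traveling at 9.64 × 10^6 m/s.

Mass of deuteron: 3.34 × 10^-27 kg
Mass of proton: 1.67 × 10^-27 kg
The proton has the longer wavelength.

Using λ = h/(mv), since both particles have the same velocity, the wavelength depends only on mass.

For deuteron: λ₁ = h/(m₁v) = 2.06 × 10^-14 m
For proton: λ₂ = h/(m₂v) = 4.12 × 10^-14 m

Since λ ∝ 1/m at constant velocity, the lighter particle has the longer wavelength.

The proton has the longer de Broglie wavelength.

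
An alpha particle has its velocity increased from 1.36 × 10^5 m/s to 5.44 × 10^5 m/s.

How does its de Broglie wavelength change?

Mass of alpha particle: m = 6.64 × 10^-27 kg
The wavelength decreases by a factor of 4.

Using λ = h/(mv):

Initial wavelength: λ₁ = h/(mv₁) = 7.34 × 10^-13 m
Final wavelength: λ₂ = h/(mv₂) = 1.83 × 10^-13 m

Since λ ∝ 1/v, when velocity increases by a factor of 4, the wavelength decreases by a factor of 4.

λ₂/λ₁ = v₁/v₂ = 1/4

The wavelength decreases by a factor of 4.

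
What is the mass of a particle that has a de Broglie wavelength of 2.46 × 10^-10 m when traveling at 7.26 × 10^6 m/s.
3.71 × 10^-31 kg

From the de Broglie relation λ = h/(mv), we solve for m:

m = h/(λv)
m = (6.626 × 10^-34 J·s) / (2.46 × 10^-10 m × 7.26 × 10^6 m/s)
m = 3.71 × 10^-31 kg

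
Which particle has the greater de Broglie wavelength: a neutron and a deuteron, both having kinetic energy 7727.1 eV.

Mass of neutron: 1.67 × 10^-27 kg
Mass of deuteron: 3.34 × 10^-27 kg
The neutron has the longer wavelength.

Using λ = h/√(2mKE):

For neutron: λ₁ = h/√(2m₁KE) = 3.26 × 10^-13 m
For deuteron: λ₂ = h/√(2m₂KE) = 2.30 × 10^-13 m

Since λ ∝ 1/√m at constant kinetic energy, the lighter particle has the longer wavelength.

The neutron has the longer de Broglie wavelength.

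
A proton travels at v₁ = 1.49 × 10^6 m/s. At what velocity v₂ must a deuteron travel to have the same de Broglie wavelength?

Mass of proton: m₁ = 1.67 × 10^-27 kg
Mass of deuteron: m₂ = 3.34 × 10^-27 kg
v₂ = 7.45 × 10^5 m/s

For equal de Broglie wavelengths: λ₁ = λ₂

h/(m₁v₁) = h/(m₂v₂)
m₁v₁ = m₂v₂
v₂ = v₁ · (m₁/m₂)

v₂ = 1.49 × 10^6 m/s × (1.67 × 10^-27 kg / 3.34 × 10^-27 kg)
v₂ = 7.45 × 10^5 m/s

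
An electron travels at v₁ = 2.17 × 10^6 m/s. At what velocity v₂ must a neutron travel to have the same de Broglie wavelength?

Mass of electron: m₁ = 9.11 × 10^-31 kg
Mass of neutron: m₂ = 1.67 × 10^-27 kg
v₂ = 1.18 × 10^3 m/s

For equal de Broglie wavelengths: λ₁ = λ₂

h/(m₁v₁) = h/(m₂v₂)
m₁v₁ = m₂v₂
v₂ = v₁ · (m₁/m₂)

v₂ = 2.17 × 10^6 m/s × (9.11 × 10^-31 kg / 1.67 × 10^-27 kg)
v₂ = 1.18 × 10^3 m/s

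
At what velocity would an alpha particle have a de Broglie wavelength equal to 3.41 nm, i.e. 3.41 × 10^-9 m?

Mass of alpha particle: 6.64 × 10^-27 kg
2.93 × 10^1 m/s

From λ = h/(mv), solve for v:

v = h/(mλ)
v = (6.626 × 10^-34 J·s) / (6.64 × 10^-27 kg × 3.41 × 10^-9 m)
v = 2.93 × 10^1 m/s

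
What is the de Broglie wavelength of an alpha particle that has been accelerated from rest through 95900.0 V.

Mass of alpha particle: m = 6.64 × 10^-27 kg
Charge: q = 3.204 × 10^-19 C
3.28 × 10^-14 m

When a particle is accelerated through voltage V, it gains kinetic energy KE = qV.

The de Broglie wavelength is then λ = h/√(2mqV):

λ = h/√(2mqV)
λ = (6.626 × 10^-34 J·s) / √(2 × 6.64 × 10^-27 kg × 3.204 × 10^-19 C × 95900.0 V)
λ = 3.28 × 10^-14 m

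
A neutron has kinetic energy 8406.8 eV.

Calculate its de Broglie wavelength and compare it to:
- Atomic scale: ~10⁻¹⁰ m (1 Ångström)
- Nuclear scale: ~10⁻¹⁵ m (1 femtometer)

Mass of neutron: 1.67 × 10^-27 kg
λ = 3.12 × 10^-13 m, which is between nuclear and atomic scales.

Using λ = h/√(2mKE):

KE = 8406.8 eV = 1.347 × 10^-15 J

λ = h/√(2mKE)
λ = (6.626 × 10^-34 J·s) / √(2 × 1.67 × 10^-27 kg × 1.347 × 10^-15 J)
λ = 3.12 × 10^-13 m

Comparison:
- Atomic scale (10⁻¹⁰ m): λ is 0.0031× this size
- Nuclear scale (10⁻¹⁵ m): λ is 3.1e+02× this size

The wavelength is between nuclear and atomic scales.

This wavelength is appropriate for probing atomic structure but too large for nuclear physics experiments.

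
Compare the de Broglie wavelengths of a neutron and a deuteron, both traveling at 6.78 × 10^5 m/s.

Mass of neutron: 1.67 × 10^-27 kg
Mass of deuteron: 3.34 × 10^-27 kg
The neutron has the longer wavelength.

Using λ = h/(mv), since both particles have the same velocity, the wavelength depends only on mass.

For neutron: λ₁ = h/(m₁v) = 5.85 × 10^-13 m
For deuteron: λ₂ = h/(m₂v) = 2.93 × 10^-13 m

Since λ ∝ 1/m at constant velocity, the lighter particle has the longer wavelength.

The neutron has the longer de Broglie wavelength.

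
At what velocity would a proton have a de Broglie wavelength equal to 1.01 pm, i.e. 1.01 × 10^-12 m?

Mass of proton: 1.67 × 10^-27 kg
3.93 × 10^5 m/s

From λ = h/(mv), solve for v:

v = h/(mλ)
v = (6.626 × 10^-34 J·s) / (1.67 × 10^-27 kg × 1.01 × 10^-12 m)
v = 3.93 × 10^5 m/s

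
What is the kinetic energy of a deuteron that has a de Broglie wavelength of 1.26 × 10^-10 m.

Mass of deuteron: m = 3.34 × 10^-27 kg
4.14 × 10^-21 J (or 0.0258 eV)

From λ = h/√(2mKE), we solve for KE:

λ² = h²/(2mKE)
KE = h²/(2mλ²)
KE = (6.626 × 10^-34 J·s)² / (2 × 3.34 × 10^-27 kg × (1.26 × 10^-10 m)²)
KE = 4.14 × 10^-21 J
KE = 0.0258 eV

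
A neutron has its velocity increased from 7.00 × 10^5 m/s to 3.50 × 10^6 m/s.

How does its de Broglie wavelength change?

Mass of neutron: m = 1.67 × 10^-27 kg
The wavelength decreases by a factor of 5.

Using λ = h/(mv):

Initial wavelength: λ₁ = h/(mv₁) = 5.67 × 10^-13 m
Final wavelength: λ₂ = h/(mv₂) = 1.13 × 10^-13 m

Since λ ∝ 1/v, when velocity increases by a factor of 5, the wavelength decreases by a factor of 5.

λ₂/λ₁ = v₁/v₂ = 1/5

The wavelength decreases by a factor of 5.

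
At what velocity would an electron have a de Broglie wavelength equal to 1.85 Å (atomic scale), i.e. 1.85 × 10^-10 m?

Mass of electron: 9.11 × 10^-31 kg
3.93 × 10^6 m/s

From λ = h/(mv), solve for v:

v = h/(mλ)
v = (6.626 × 10^-34 J·s) / (9.11 × 10^-31 kg × 1.85 × 10^-10 m)
v = 3.93 × 10^6 m/s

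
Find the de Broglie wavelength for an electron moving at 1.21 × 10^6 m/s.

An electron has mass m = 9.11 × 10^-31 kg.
6.01 × 10^-10 m

Using the de Broglie relation λ = h/(mv):

λ = h/(mv)
λ = (6.626 × 10^-34 J·s) / (9.11 × 10^-31 kg × 1.21 × 10^6 m/s)
λ = 6.01 × 10^-10 m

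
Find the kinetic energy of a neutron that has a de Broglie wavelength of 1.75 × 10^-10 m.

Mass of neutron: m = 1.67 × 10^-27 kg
4.29 × 10^-21 J (or 0.0268 eV)

From λ = h/√(2mKE), we solve for KE:

λ² = h²/(2mKE)
KE = h²/(2mλ²)
KE = (6.626 × 10^-34 J·s)² / (2 × 1.67 × 10^-27 kg × (1.75 × 10^-10 m)²)
KE = 4.29 × 10^-21 J
KE = 0.0268 eV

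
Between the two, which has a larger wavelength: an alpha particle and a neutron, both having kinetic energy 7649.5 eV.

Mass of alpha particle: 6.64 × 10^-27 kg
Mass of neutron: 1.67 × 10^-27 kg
The neutron has the longer wavelength.

Using λ = h/√(2mKE):

For alpha particle: λ₁ = h/√(2m₁KE) = 1.64 × 10^-13 m
For neutron: λ₂ = h/√(2m₂KE) = 3.27 × 10^-13 m

Since λ ∝ 1/√m at constant kinetic energy, the lighter particle has the longer wavelength.

The neutron has the longer de Broglie wavelength.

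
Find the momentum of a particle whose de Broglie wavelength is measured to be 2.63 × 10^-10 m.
2.52 × 10^-24 kg·m/s

From the de Broglie relation λ = h/p, we solve for p:

p = h/λ
p = (6.626 × 10^-34 J·s) / (2.63 × 10^-10 m)
p = 2.52 × 10^-24 kg·m/s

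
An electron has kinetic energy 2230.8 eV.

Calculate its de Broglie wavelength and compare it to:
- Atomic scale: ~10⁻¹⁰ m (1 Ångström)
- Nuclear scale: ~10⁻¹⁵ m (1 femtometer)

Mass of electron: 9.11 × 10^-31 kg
λ = 2.60 × 10^-11 m, which is between nuclear and atomic scales.

Using λ = h/√(2mKE):

KE = 2230.8 eV = 3.574 × 10^-16 J

λ = h/√(2mKE)
λ = (6.626 × 10^-34 J·s) / √(2 × 9.11 × 10^-31 kg × 3.574 × 10^-16 J)
λ = 2.60 × 10^-11 m

Comparison:
- Atomic scale (10⁻¹⁰ m): λ is 0.26× this size
- Nuclear scale (10⁻¹⁵ m): λ is 2.6e+04× this size

The wavelength is between nuclear and atomic scales.

This wavelength is appropriate for probing atomic structure but too large for nuclear physics experiments.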